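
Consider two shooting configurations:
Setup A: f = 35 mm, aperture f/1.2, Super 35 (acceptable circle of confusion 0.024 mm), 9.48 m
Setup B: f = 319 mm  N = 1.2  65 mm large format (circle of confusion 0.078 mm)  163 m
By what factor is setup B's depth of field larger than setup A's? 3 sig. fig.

Setup A: H = 35²/(1.2×0.024) + 35 ≈ 42569.7 mm; DoF = Df − Dn = 12185.9 − 7757.4 ≈ 4428.5 mm.
Setup B: H = 319²/(1.2×0.078) + 319 ≈ 1087509.2 mm; DoF = Df − Dn = 191682 − 141784 ≈ 49898 mm.
Ratio = 49898 / 4428.5 ≈ 11.3.

11.3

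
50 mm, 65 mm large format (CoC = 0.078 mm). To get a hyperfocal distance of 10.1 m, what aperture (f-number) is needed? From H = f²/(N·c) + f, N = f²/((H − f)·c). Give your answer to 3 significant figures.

f/3.19

Rearrange H = f²/(N·c) + f for N: N = f² / ((H − f)·c).
N = 50² / ((10100 − 50) × 0.078) = 2500 / 783.9 ≈ 3.19.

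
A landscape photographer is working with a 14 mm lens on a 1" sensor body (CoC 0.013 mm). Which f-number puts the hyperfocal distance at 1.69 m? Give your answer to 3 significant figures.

f/9

Rearrange H = f²/(N·c) + f for N: N = f² / ((H − f)·c).
N = 14² / ((1690 − 14) × 0.013) = 196 / 21.79 ≈ 9.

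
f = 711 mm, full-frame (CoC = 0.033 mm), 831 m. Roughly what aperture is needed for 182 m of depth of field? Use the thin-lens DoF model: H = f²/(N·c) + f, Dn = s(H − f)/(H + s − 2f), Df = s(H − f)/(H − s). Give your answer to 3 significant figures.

f/2.00

Write h = H − f = f²/(N·c). The thin-lens limits are Dn = s·h/(h + (s−f)) and Df = s·h/(h − (s−f)), so DoF = Df − Dn = 2·s·(s−f)·h / (h² − (s−f)²).
That is a quadratic in h: DoF·h² − 2·s·(s−f)·h − DoF·(s−f)² = 0 ⇒ h = (s−f)·(s + √(s² + DoF²)) / DoF = 830289 × (831000 + √(831000² + 182000²)) / 182000 = 830289 × (831000 + 850697) / 182000 ≈ 7671947 mm.
Then N = f²/(c·h) = 711² / (0.033 × 7671947) = 505521 / 253174 ≈ 2.00.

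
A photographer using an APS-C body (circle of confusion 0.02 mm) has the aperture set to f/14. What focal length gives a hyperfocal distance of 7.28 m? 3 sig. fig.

45.0 mm

From H = f²/(N·c) + f, with f ≪ H: f ≈ √(H·N·c) = √(7280 × 14 × 0.02) = √2038.4 ≈ 45.15 mm.
Exact: f² + N·c·f − N·c·H = 0 ⇒ f = (−N·c + √((N·c)² + 4·N·c·H))/2 = (−0.28 + √8153.7)/2 ≈ 45.009 mm ≈ 45.0 mm.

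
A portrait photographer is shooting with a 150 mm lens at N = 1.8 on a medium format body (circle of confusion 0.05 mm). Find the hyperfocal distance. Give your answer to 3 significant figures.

Hyperfocal distance H = f²/(N·c) + f = 150²/(1.8 × 0.05) + 150 = 22500/0.09 + 150 ≈ 250150.0 mm ≈ 250 m.

250 m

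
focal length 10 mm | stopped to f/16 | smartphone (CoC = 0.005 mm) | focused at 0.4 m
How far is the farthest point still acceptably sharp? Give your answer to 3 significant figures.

0.581 m

Hyperfocal distance H = f²/(N·c) + f = 10²/(16 × 0.005) + 10 = 100/0.08 + 10 ≈ 1260.0 mm ≈ 1.260 m.
Far limit Df = s·(H − f)/(H − s) = 400 × (1260.0 − 10) / (1260.0 − 400) = 400 × 1250.0 / 860.0 ≈ 581.40 mm ≈ 0.581 m.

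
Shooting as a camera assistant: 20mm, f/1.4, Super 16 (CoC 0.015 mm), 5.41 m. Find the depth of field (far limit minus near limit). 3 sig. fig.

3.33 m

Hyperfocal distance H = f²/(N·c) + f = 20²/(1.4 × 0.015) + 20 = 400/0.021 + 20 ≈ 19067.6 mm ≈ 19.07 m.
Near limit Dn = s·(H − f)/(H + s − 2f) = 5410 × (19067.6 − 20) / (19067.6 + 5410 − 2 × 20) = 5410 × 19047.6 / 24437.6 ≈ 4216.8 mm.
Far limit Df = s·(H − f)/(H − s) = 5410 × (19067.6 − 20) / (19067.6 − 5410) = 5410 × 19047.6 / 13657.6 ≈ 7545.1 mm.
Depth of field = Df − Dn = 7545.1 − 4216.8 ≈ 3328.3 mm ≈ 3.33 m.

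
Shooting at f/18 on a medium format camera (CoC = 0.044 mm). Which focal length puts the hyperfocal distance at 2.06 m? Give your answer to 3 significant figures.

From H = f²/(N·c) + f, with f ≪ H: f ≈ √(H·N·c) = √(2060 × 18 × 0.044) = √1631.5 ≈ 40.39 mm.
Exact: f² + N·c·f − N·c·H = 0 ⇒ f = (−N·c + √((N·c)² + 4·N·c·H))/2 = (−0.792 + √6526.7)/2 ≈ 39.998 mm ≈ 40.0 mm.

40.0 mm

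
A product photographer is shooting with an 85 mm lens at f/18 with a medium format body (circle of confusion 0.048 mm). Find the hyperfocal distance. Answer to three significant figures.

8.45 m

Hyperfocal distance H = f²/(N·c) + f = 85²/(18 × 0.048) + 85 = 7225/0.864 + 85 ≈ 8447.3 mm ≈ 8.45 m.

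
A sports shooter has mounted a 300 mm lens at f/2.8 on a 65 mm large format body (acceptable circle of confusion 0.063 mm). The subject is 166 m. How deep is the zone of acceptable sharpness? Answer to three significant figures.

121 m

Hyperfocal distance H = f²/(N·c) + f = 300²/(2.8 × 0.063) + 300 = 90000/0.1764 + 300 ≈ 510504.1 mm ≈ 510.5 m.
Near limit Dn = s·(H − f)/(H + s − 2f) = 166000 × (510504.1 − 300) / (510504.1 + 166000 − 2 × 300) = 166000 × 510204.1 / 675904.1 ≈ 125305 mm.
Far limit Df = s·(H − f)/(H − s) = 166000 × (510504.1 − 300) / (510504.1 − 166000) = 166000 × 510204.1 / 344504.1 ≈ 245843 mm.
Depth of field = Df − Dn = 245843 − 125305 ≈ 120538 mm ≈ 121 m.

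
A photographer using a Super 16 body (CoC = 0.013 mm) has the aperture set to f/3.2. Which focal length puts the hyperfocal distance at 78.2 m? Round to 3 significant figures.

57.0 mm

From H = f²/(N·c) + f, with f ≪ H: f ≈ √(H·N·c) = √(78200 × 3.2 × 0.013) = √3253.1 ≈ 57.04 mm.
The +f correction barely moves this — solving exactly, f² + N·c·f − N·c·H = 0 ⇒ f = (−N·c + √((N·c)² + 4·N·c·H))/2 = (−0.0416 + √13012)/2 ≈ 57.015 mm, so f ≈ 57.0 mm.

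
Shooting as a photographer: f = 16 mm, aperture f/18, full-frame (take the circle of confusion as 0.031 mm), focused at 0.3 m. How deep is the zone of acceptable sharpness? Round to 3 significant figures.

Hyperfocal distance H = f²/(N·c) + f = 16²/(18 × 0.031) + 16 = 256/0.558 + 16 ≈ 474.8 mm ≈ 0.475 m.
Near limit Dn = s·(H − f)/(H + s − 2f) = 300 × (474.8 − 16) / (474.8 + 300 − 2 × 16) = 300 × 458.8 / 742.8 ≈ 185.30 mm.
Far limit Df = s·(H − f)/(H − s) = 300 × (474.8 − 16) / (474.8 − 300) = 300 × 458.8 / 174.8 ≈ 787.47 mm.
Depth of field = Df − Dn = 787.47 − 185.30 ≈ 602.17 mm ≈ 0.602 m.

0.602 m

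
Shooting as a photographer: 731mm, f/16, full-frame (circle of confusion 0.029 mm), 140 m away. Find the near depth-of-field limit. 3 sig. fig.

Hyperfocal distance H = f²/(N·c) + f = 731²/(16 × 0.029) + 731 = 534361/0.464 + 731 ≈ 1152371.1 mm ≈ 1152 m.
Near limit Dn = s·(H − f)/(H + s − 2f) = 140000 × (1152371.1 − 731) / (1152371.1 + 140000 − 2 × 731) = 140000 × 1151640.1 / 1290909.1 ≈ 124896 mm ≈ 125 m.

125 m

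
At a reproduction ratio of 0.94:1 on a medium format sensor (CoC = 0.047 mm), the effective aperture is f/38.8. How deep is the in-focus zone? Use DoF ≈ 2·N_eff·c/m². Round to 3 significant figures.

At magnification m, DoF ≈ 2·N_eff·c/m² = 2 × 38.8 × 0.047 / 0.94² = 3.647 / 0.8836 ≈ 4.13 mm.

4.13 mm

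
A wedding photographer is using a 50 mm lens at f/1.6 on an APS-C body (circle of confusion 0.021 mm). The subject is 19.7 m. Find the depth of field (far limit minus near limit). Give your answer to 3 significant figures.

11.2 m

Hyperfocal distance H = f²/(N·c) + f = 50²/(1.6 × 0.021) + 50 = 2500/0.0336 + 50 ≈ 74454.8 mm ≈ 74.45 m.
Near limit Dn = s·(H − f)/(H + s − 2f) = 19700 × (74454.8 − 50) / (74454.8 + 19700 − 2 × 50) = 19700 × 74404.8 / 94054.8 ≈ 15584 mm.
Far limit Df = s·(H − f)/(H − s) = 19700 × (74454.8 − 50) / (74454.8 − 19700) = 19700 × 74404.8 / 54754.8 ≈ 26770 mm.
Depth of field = Df − Dn = 26770 − 15584 ≈ 11186 mm ≈ 11.2 m.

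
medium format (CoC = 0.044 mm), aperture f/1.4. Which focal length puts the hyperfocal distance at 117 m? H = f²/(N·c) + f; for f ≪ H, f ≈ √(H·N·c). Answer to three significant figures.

84.9 mm

From H = f²/(N·c) + f, with f ≪ H: f ≈ √(H·N·c) = √(117000 × 1.4 × 0.044) = √7207.2 ≈ 84.90 mm.
The +f correction barely moves this — solving exactly, f² + N·c·f − N·c·H = 0 ⇒ f = (−N·c + √((N·c)² + 4·N·c·H))/2 = (−0.0616 + √28829)/2 ≈ 84.864 mm, so f ≈ 84.9 mm.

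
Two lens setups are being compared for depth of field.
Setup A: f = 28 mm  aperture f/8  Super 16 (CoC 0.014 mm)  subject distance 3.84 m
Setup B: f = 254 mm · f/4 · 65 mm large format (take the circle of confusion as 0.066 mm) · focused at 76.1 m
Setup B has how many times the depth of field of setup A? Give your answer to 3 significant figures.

Setup A: H = 28²/(8×0.014) + 28 ≈ 7028.0 mm; DoF = Df − Dn = 8431.6 − 2486.1 ≈ 5945.5 mm.
Setup B: H = 254²/(4×0.066) + 254 ≈ 244632.8 mm; DoF = Df − Dn = 110348 − 58076 ≈ 52272 mm.
Ratio = 52272 / 5945.5 ≈ 8.79.

8.79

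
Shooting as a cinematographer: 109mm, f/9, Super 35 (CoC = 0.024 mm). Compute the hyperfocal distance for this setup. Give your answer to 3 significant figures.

Hyperfocal distance H = f²/(N·c) + f = 109²/(9 × 0.024) + 109 = 11881/0.216 + 109 ≈ 55113.6 mm ≈ 55.1 m.

55.1 m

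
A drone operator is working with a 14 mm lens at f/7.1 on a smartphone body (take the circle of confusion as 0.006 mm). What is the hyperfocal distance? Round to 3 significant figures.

Hyperfocal distance H = f²/(N·c) + f = 14²/(7.1 × 0.006) + 14 = 196/0.0426 + 14 ≈ 4614.9 mm ≈ 4.61 m.

4.61 m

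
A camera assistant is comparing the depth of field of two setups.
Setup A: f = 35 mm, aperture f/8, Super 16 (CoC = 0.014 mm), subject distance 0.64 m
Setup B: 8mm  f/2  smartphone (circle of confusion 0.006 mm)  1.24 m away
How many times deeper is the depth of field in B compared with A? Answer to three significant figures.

Setup A: H = 35²/(8×0.014) + 35 ≈ 10972.5 mm; DoF = Df − Dn = 677.474 − 606.454 ≈ 71.020 mm.
Setup B: H = 8²/(2×0.006) + 8 ≈ 5341.3 mm; DoF = Df − Dn = 1612.48 − 1007.31 ≈ 605.17 mm.
Ratio = 605.17 / 71.020 ≈ 8.52.

8.52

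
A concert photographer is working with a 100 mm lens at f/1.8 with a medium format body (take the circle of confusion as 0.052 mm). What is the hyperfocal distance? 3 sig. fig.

Hyperfocal distance H = f²/(N·c) + f = 100²/(1.8 × 0.052) + 100 = 10000/0.0936 + 100 ≈ 106937.6 mm ≈ 107 m.

107 m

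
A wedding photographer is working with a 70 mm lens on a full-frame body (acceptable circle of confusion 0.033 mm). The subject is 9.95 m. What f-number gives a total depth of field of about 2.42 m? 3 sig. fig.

f/1.80

Write h = H − f = f²/(N·c). The thin-lens limits are Dn = s·h/(h + (s−f)) and Df = s·h/(h − (s−f)), so DoF = Df − Dn = 2·s·(s−f)·h / (h² − (s−f)²).
That is a quadratic in h: DoF·h² − 2·s·(s−f)·h − DoF·(s−f)² = 0 ⇒ h = (s−f)·(s + √(s² + DoF²)) / DoF = 9880 × (9950 + √(9950² + 2420²)) / 2420 = 9880 × (9950 + 10240.1) / 2420 ≈ 82429 mm.
Then N = f²/(c·h) = 70² / (0.033 × 82429) = 4900 / 2720.2 ≈ 1.80.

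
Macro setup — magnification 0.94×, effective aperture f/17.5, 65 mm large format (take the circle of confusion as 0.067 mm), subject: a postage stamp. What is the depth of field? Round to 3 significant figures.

2.65 mm

At magnification m, DoF ≈ 2·N_eff·c/m² = 2 × 17.5 × 0.067 / 0.94² = 2.345 / 0.8836 ≈ 2.65 mm.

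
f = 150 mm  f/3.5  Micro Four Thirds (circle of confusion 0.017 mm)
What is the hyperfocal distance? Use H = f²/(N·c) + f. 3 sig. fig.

378 m

Hyperfocal distance H = f²/(N·c) + f = 150²/(3.5 × 0.017) + 150 = 22500/0.0595 + 150 ≈ 378301.3 mm ≈ 378 m.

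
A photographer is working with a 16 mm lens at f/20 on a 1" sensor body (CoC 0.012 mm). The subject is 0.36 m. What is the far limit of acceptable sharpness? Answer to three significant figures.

0.531 m

Hyperfocal distance H = f²/(N·c) + f = 16²/(20 × 0.012) + 16 = 256/0.24 + 16 ≈ 1082.7 mm ≈ 1.083 m.
Far limit Df = s·(H − f)/(H − s) = 360 × (1082.7 − 16) / (1082.7 − 360) = 360 × 1066.7 / 722.7 ≈ 531.37 mm ≈ 0.531 m.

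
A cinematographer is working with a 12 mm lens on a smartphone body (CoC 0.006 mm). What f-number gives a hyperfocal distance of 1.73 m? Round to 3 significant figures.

Rearrange H = f²/(N·c) + f for N: N = f² / ((H − f)·c).
N = 12² / ((1730 − 12) × 0.006) = 144 / 10.31 ≈ 14.

f/14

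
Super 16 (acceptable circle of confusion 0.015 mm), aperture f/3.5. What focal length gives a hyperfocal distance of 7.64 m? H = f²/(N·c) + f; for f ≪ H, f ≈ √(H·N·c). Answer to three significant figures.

20.0 mm

From H = f²/(N·c) + f, with f ≪ H: f ≈ √(H·N·c) = √(7640 × 3.5 × 0.015) = √401.10 ≈ 20.03 mm.
The +f correction barely moves this — solving exactly, f² + N·c·f − N·c·H = 0 ⇒ f = (−N·c + √((N·c)² + 4·N·c·H))/2 = (−0.0525 + √1604.4)/2 ≈ 20.001 mm, so f ≈ 20.0 mm.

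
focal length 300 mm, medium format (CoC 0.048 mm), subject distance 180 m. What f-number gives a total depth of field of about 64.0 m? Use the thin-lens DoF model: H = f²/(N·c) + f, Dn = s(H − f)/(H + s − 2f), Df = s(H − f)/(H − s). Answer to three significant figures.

Write h = H − f = f²/(N·c). The thin-lens limits are Dn = s·h/(h + (s−f)) and Df = s·h/(h − (s−f)), so DoF = Df − Dn = 2·s·(s−f)·h / (h² − (s−f)²).
That is a quadratic in h: DoF·h² − 2·s·(s−f)·h − DoF·(s−f)² = 0 ⇒ h = (s−f)·(s + √(s² + DoF²)) / DoF = 179700 × (180000 + √(180000² + 64000²)) / 64000 = 179700 × (180000 + 191039) / 64000 ≈ 1041809 mm.
Then N = f²/(c·h) = 300² / (0.048 × 1041809) = 90000 / 50007 ≈ 1.80.

f/1.80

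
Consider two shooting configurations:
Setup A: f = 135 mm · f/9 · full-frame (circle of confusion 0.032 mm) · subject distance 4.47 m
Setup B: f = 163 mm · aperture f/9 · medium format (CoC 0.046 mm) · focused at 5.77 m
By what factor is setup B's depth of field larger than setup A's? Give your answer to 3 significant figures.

Setup A: H = 135²/(9×0.032) + 135 ≈ 63416.2 mm; DoF = Df − Dn = 4798.73 − 4183.42 ≈ 615.31 mm.
Setup B: H = 163²/(9×0.046) + 163 ≈ 64339.3 mm; DoF = Df − Dn = 6322.4 − 5306.4 ≈ 1016.0 mm.
Ratio = 1016.0 / 615.31 ≈ 1.65.

1.65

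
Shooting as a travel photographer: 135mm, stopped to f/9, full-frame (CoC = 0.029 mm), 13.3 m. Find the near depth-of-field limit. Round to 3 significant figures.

Hyperfocal distance H = f²/(N·c) + f = 135²/(9 × 0.029) + 135 = 18225/0.261 + 135 ≈ 69962.6 mm ≈ 69.96 m.
Near limit Dn = s·(H − f)/(H + s − 2f) = 13300 × (69962.6 − 135) / (69962.6 + 13300 − 2 × 135) = 13300 × 69827.6 / 82992.6 ≈ 11190 mm ≈ 11.2 m.

11.2 m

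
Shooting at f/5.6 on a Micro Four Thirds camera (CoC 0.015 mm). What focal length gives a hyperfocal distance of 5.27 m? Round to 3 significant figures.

21.0 mm

From H = f²/(N·c) + f, with f ≪ H: f ≈ √(H·N·c) = √(5270 × 5.6 × 0.015) = √442.68 ≈ 21.04 mm.
The +f correction barely moves this — solving exactly, f² + N·c·f − N·c·H = 0 ⇒ f = (−N·c + √((N·c)² + 4·N·c·H))/2 = (−0.084 + √1770.7)/2 ≈ 20.998 mm, so f ≈ 21.0 mm.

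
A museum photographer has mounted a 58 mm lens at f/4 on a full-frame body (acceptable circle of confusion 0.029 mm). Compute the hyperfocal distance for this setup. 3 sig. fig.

29.1 m

Hyperfocal distance H = f²/(N·c) + f = 58²/(4 × 0.029) + 58 = 3364/0.116 + 58 ≈ 29058.0 mm ≈ 29.1 m.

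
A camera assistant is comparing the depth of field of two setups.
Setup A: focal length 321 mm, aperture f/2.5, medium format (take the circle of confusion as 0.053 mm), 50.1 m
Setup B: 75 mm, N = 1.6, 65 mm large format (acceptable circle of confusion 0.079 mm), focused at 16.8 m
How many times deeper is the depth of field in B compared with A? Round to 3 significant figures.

2.28

Setup A: H = 321²/(2.5×0.053) + 321 ≈ 777988.9 mm; DoF = Df − Dn = 53526.2 − 47086.0 ≈ 6440.2 mm.
Setup B: H = 75²/(1.6×0.079) + 75 ≈ 44576.6 mm; DoF = Df − Dn = 26916 − 12211 ≈ 14705 mm.
Ratio = 14705 / 6440.2 ≈ 2.28.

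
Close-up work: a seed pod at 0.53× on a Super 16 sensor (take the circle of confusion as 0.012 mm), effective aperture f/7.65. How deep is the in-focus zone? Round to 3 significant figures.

0.654 mm

At magnification m, DoF ≈ 2·N_eff·c/m² = 2 × 7.65 × 0.012 / 0.53² = 0.1836 / 0.2809 ≈ 0.654 mm.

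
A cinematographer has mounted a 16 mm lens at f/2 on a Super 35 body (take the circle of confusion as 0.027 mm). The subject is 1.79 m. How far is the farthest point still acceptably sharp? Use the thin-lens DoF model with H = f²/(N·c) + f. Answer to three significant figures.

Hyperfocal distance H = f²/(N·c) + f = 16²/(2 × 0.027) + 16 = 256/0.054 + 16 ≈ 4756.7 mm ≈ 4.757 m.
Far limit Df = s·(H − f)/(H − s) = 1790 × (4756.7 − 16) / (4756.7 − 1790) = 1790 × 4740.7 / 2966.7 ≈ 2860.4 mm ≈ 2.86 m.

2.86 m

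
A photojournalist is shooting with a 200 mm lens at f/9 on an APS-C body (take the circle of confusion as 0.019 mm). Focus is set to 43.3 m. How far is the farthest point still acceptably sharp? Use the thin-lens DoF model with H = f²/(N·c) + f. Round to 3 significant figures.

53.1 m

Hyperfocal distance H = f²/(N·c) + f = 200²/(9 × 0.019) + 200 = 40000/0.171 + 200 ≈ 234118.1 mm ≈ 234.1 m.
Far limit Df = s·(H − f)/(H − s) = 43300 × (234118.1 − 200) / (234118.1 − 43300) = 43300 × 233918.1 / 190818.1 ≈ 53080 mm ≈ 53.1 m.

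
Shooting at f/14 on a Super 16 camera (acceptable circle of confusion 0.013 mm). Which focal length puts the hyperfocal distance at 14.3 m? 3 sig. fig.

50.9 mm

From H = f²/(N·c) + f, with f ≪ H: f ≈ √(H·N·c) = √(14300 × 14 × 0.013) = √2602.6 ≈ 51.02 mm.
Exact: f² + N·c·f − N·c·H = 0 ⇒ f = (−N·c + √((N·c)² + 4·N·c·H))/2 = (−0.182 + √10410)/2 ≈ 50.925 mm ≈ 50.9 mm.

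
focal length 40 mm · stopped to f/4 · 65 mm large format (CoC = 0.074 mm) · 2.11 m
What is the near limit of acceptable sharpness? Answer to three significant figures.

Hyperfocal distance H = f²/(N·c) + f = 40²/(4 × 0.074) + 40 = 1600/0.296 + 40 ≈ 5445.4 mm ≈ 5.445 m.
Near limit Dn = s·(H − f)/(H + s − 2f) = 2110 × (5445.4 − 40) / (5445.4 + 2110 − 2 × 40) = 2110 × 5405.4 / 7475.4 ≈ 1525.7 mm ≈ 1.53 m.

1.53 m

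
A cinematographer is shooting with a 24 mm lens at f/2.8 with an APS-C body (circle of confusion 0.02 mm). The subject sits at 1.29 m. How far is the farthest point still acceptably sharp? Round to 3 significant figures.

1.47 m

Hyperfocal distance H = f²/(N·c) + f = 24²/(2.8 × 0.02) + 24 = 576/0.056 + 24 ≈ 10309.7 mm ≈ 10.31 m.
Far limit Df = s·(H − f)/(H − s) = 1290 × (10309.7 − 24) / (10309.7 − 1290) = 1290 × 10285.7 / 9019.7 ≈ 1471.1 mm ≈ 1.47 m.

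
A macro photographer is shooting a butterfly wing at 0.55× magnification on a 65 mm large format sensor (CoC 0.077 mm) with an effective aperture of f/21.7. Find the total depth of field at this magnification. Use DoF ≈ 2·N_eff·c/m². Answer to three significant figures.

11.0 mm

At magnification m, DoF ≈ 2·N_eff·c/m² = 2 × 21.7 × 0.077 / 0.55² = 3.342 / 0.3025 ≈ 11 mm.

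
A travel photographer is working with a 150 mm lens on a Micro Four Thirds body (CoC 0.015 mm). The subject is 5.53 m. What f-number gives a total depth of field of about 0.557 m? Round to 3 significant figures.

Write h = H − f = f²/(N·c). The thin-lens limits are Dn = s·h/(h + (s−f)) and Df = s·h/(h − (s−f)), so DoF = Df − Dn = 2·s·(s−f)·h / (h² − (s−f)²).
That is a quadratic in h: DoF·h² − 2·s·(s−f)·h − DoF·(s−f)² = 0 ⇒ h = (s−f)·(s + √(s² + DoF²)) / DoF = 5380 × (5530 + √(5530² + 557²)) / 557 = 5380 × (5530 + 5557.98) / 557 ≈ 107098 mm.
Then N = f²/(c·h) = 150² / (0.015 × 107098) = 22500 / 1606.5 ≈ 14.

f/14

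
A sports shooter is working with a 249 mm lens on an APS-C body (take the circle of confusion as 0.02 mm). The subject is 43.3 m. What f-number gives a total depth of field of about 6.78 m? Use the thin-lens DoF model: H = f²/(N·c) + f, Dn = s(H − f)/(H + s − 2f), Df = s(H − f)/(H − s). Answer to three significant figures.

Write h = H − f = f²/(N·c). The thin-lens limits are Dn = s·h/(h + (s−f)) and Df = s·h/(h − (s−f)), so DoF = Df − Dn = 2·s·(s−f)·h / (h² − (s−f)²).
That is a quadratic in h: DoF·h² − 2·s·(s−f)·h − DoF·(s−f)² = 0 ⇒ h = (s−f)·(s + √(s² + DoF²)) / DoF = 43051 × (43300 + √(43300² + 6780²)) / 6780 = 43051 × (43300 + 43827.6) / 6780 ≈ 553235 mm.
Then N = f²/(c·h) = 249² / (0.02 × 553235) = 62001 / 11065 ≈ 5.60.

f/5.60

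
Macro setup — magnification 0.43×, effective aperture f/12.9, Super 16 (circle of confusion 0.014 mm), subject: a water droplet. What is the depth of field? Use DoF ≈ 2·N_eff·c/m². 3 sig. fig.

At magnification m, DoF ≈ 2·N_eff·c/m² = 2 × 12.9 × 0.014 / 0.43² = 0.3612 / 0.1849 ≈ 1.95 mm.

1.95 mm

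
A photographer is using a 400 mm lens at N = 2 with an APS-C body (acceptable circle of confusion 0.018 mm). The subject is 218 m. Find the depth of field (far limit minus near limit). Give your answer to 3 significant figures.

21.4 m

Hyperfocal distance H = f²/(N·c) + f = 400²/(2 × 0.018) + 400 = 160000/0.036 + 400 ≈ 4444844.4 mm ≈ 4445 m.
Near limit Dn = s·(H − f)/(H + s − 2f) = 218000 × (4444844.4 − 400) / (4444844.4 + 218000 − 2 × 400) = 218000 × 4444444.4 / 4662044.4 ≈ 207825 mm.
Far limit Df = s·(H − f)/(H − s) = 218000 × (4444844.4 − 400) / (4444844.4 − 218000) = 218000 × 4444444.4 / 4226844.4 ≈ 229223 mm.
Depth of field = Df − Dn = 229223 − 207825 ≈ 21398 mm ≈ 21.4 m.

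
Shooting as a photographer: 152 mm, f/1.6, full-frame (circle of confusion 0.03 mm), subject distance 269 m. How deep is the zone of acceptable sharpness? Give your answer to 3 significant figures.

Hyperfocal distance H = f²/(N·c) + f = 152²/(1.6 × 0.03) + 152 = 23104/0.048 + 152 ≈ 481485.3 mm ≈ 481.5 m.
Near limit Dn = s·(H − f)/(H + s − 2f) = 269000 × (481485.3 − 152) / (481485.3 + 269000 − 2 × 152) = 269000 × 481333.3 / 750181.3 ≈ 172596 mm.
Far limit Df = s·(H − f)/(H − s) = 269000 × (481485.3 − 152) / (481485.3 − 269000) = 269000 × 481333.3 / 212485.3 ≈ 609353 mm.
Depth of field = Df − Dn = 609353 − 172596 ≈ 436757 mm ≈ 437 m.

437 m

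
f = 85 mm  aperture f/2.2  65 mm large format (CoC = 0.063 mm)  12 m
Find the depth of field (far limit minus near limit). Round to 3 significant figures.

5.79 m

Hyperfocal distance H = f²/(N·c) + f = 85²/(2.2 × 0.063) + 85 = 7225/0.1386 + 85 ≈ 52213.4 mm ≈ 52.21 m.
Near limit Dn = s·(H − f)/(H + s − 2f) = 12000 × (52213.4 − 85) / (52213.4 + 12000 − 2 × 85) = 12000 × 52128.4 / 64043.4 ≈ 9767.5 mm.
Far limit Df = s·(H − f)/(H − s) = 12000 × (52213.4 − 85) / (52213.4 − 12000) = 12000 × 52128.4 / 40213.4 ≈ 15555.5 mm.
Depth of field = Df − Dn = 15555.5 − 9767.5 ≈ 5788.0 mm ≈ 5.79 m.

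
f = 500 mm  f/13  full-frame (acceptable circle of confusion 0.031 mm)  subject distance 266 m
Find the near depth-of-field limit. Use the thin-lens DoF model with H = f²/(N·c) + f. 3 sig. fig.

Hyperfocal distance H = f²/(N·c) + f = 500²/(13 × 0.031) + 500 = 250000/0.403 + 500 ≈ 620847.4 mm ≈ 620.8 m.
Near limit Dn = s·(H − f)/(H + s − 2f) = 266000 × (620847.4 − 500) / (620847.4 + 266000 − 2 × 500) = 266000 × 620347.4 / 885847.4 ≈ 186276 mm ≈ 186 m.

186 m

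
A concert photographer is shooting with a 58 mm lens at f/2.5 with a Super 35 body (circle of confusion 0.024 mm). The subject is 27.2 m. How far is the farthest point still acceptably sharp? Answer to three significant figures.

52.7 m

Hyperfocal distance H = f²/(N·c) + f = 58²/(2.5 × 0.024) + 58 = 3364/0.06 + 58 ≈ 56124.7 mm ≈ 56.12 m.
Far limit Df = s·(H − f)/(H − s) = 27200 × (56124.7 − 58) / (56124.7 − 27200) = 27200 × 56066.7 / 28924.7 ≈ 52724 mm ≈ 52.7 m.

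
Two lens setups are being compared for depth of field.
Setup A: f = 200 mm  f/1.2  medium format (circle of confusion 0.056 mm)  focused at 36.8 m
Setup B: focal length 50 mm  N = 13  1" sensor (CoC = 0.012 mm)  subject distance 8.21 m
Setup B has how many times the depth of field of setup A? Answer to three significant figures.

2.48

Setup A: H = 200²/(1.2×0.056) + 200 ≈ 595438.1 mm; DoF = Df − Dn = 39211.0 − 34668.3 ≈ 4542.7 mm.
Setup B: H = 50²/(13×0.012) + 50 ≈ 16075.6 mm; DoF = Df − Dn = 16727 − 5440 ≈ 11287 mm.
Ratio = 11287 / 4542.7 ≈ 2.48.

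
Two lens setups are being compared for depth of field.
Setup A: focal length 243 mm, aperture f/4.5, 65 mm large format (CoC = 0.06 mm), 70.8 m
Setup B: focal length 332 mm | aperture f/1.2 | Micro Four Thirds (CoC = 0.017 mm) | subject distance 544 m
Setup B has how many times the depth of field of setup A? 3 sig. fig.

Setup A: H = 243²/(4.5×0.06) + 243 ≈ 218943.0 mm; DoF = Df − Dn = 104520 − 53530 ≈ 50990 mm.
Setup B: H = 332²/(1.2×0.017) + 332 ≈ 5403469.3 mm; DoF = Df − Dn = 604862 − 494267 ≈ 110595 mm.
Ratio = 110595 / 50990 ≈ 2.17.

2.17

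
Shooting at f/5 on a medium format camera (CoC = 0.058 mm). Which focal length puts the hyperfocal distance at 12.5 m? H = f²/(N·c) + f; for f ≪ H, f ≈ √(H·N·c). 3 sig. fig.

60.1 mm

From H = f²/(N·c) + f, with f ≪ H: f ≈ √(H·N·c) = √(12500 × 5 × 0.058) = √3625.0 ≈ 60.21 mm.
Exact: f² + N·c·f − N·c·H = 0 ⇒ f = (−N·c + √((N·c)² + 4·N·c·H))/2 = (−0.29 + √14500)/2 ≈ 60.063 mm ≈ 60.1 mm.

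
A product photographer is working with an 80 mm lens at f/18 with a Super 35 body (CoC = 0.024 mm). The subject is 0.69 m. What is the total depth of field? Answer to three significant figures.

56.9 mm

Hyperfocal distance H = f²/(N·c) + f = 80²/(18 × 0.024) + 80 = 6400/0.432 + 80 ≈ 14894.8 mm ≈ 14.89 m.
Near limit Dn = s·(H − f)/(H + s − 2f) = 690 × (14894.8 − 80) / (14894.8 + 690 − 2 × 80) = 690 × 14814.8 / 15424.8 ≈ 662.713 mm.
Far limit Df = s·(H − f)/(H − s) = 690 × (14894.8 − 80) / (14894.8 − 690) = 690 × 14814.8 / 14204.8 ≈ 719.631 mm.
Depth of field = Df − Dn = 719.631 − 662.713 ≈ 56.918 mm.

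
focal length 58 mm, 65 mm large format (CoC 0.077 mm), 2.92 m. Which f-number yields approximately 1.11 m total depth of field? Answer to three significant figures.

f/2.80

Write h = H − f = f²/(N·c). The thin-lens limits are Dn = s·h/(h + (s−f)) and Df = s·h/(h − (s−f)), so DoF = Df − Dn = 2·s·(s−f)·h / (h² − (s−f)²).
That is a quadratic in h: DoF·h² − 2·s·(s−f)·h − DoF·(s−f)² = 0 ⇒ h = (s−f)·(s + √(s² + DoF²)) / DoF = 2862 × (2920 + √(2920² + 1110²)) / 1110 = 2862 × (2920 + 3123.86) / 1110 ≈ 15583 mm.
Then N = f²/(c·h) = 58² / (0.077 × 15583) = 3364 / 1199.9 ≈ 2.80.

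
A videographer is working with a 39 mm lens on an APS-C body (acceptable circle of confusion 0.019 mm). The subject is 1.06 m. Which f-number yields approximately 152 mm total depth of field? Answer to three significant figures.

Write h = H − f = f²/(N·c). The thin-lens limits are Dn = s·h/(h + (s−f)) and Df = s·h/(h − (s−f)), so DoF = Df − Dn = 2·s·(s−f)·h / (h² − (s−f)²).
That is a quadratic in h: DoF·h² − 2·s·(s−f)·h − DoF·(s−f)² = 0 ⇒ h = (s−f)·(s + √(s² + DoF²)) / DoF = 1021 × (1060 + √(1060² + 152²)) / 152 = 1021 × (1060 + 1070.84) / 152 ≈ 14313 mm.
Then N = f²/(c·h) = 39² / (0.019 × 14313) = 1521 / 271.95 ≈ 5.59.

f/5.59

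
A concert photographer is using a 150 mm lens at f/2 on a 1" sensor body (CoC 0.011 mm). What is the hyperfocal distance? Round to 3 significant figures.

1020 m

Hyperfocal distance H = f²/(N·c) + f = 150²/(2 × 0.011) + 150 = 22500/0.022 + 150 ≈ 1022877.3 mm ≈ 1020 m.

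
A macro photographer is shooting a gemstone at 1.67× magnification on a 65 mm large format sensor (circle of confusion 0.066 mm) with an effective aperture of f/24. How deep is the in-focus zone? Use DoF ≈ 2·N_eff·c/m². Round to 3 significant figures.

1.14 mm

At magnification m, DoF ≈ 2·N_eff·c/m² = 2 × 24 × 0.066 / 1.67² = 3.168 / 2.789 ≈ 1.14 mm.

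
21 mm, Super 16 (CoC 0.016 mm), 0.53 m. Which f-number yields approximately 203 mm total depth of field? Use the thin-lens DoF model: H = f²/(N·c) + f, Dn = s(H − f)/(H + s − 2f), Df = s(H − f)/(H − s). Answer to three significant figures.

Write h = H − f = f²/(N·c). The thin-lens limits are Dn = s·h/(h + (s−f)) and Df = s·h/(h − (s−f)), so DoF = Df − Dn = 2·s·(s−f)·h / (h² − (s−f)²).
That is a quadratic in h: DoF·h² − 2·s·(s−f)·h − DoF·(s−f)² = 0 ⇒ h = (s−f)·(s + √(s² + DoF²)) / DoF = 509 × (530 + √(530² + 203²)) / 203 = 509 × (530 + 567.546) / 203 ≈ 2752.0 mm.
Then N = f²/(c·h) = 21² / (0.016 × 2752.0) = 441 / 44.032 ≈ 10.

f/10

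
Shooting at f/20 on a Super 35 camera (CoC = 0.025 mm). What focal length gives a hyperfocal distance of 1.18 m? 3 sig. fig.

24.0 mm

From H = f²/(N·c) + f, with f ≪ H: f ≈ √(H·N·c) = √(1180 × 20 × 0.025) = √590.00 ≈ 24.29 mm.
Exact: f² + N·c·f − N·c·H = 0 ⇒ f = (−N·c + √((N·c)² + 4·N·c·H))/2 = (−0.5 + √2360.2)/2 ≈ 24.041 mm ≈ 24.0 mm.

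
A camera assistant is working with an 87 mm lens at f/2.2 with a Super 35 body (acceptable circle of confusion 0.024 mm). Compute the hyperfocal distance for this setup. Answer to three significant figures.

Hyperfocal distance H = f²/(N·c) + f = 87²/(2.2 × 0.024) + 87 = 7569/0.0528 + 87 ≈ 143439.3 mm ≈ 143 m.

143 m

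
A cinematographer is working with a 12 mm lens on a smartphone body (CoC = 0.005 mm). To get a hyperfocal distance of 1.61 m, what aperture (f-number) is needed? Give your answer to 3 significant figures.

f/18

Rearrange H = f²/(N·c) + f for N: N = f² / ((H − f)·c).
N = 12² / ((1610 − 12) × 0.005) = 144 / 7.990 ≈ 18.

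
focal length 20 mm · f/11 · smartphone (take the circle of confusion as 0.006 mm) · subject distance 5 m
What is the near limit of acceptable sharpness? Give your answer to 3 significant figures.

Hyperfocal distance H = f²/(N·c) + f = 20²/(11 × 0.006) + 20 = 400/0.066 + 20 ≈ 6080.6 mm ≈ 6.081 m.
Near limit Dn = s·(H − f)/(H + s − 2f) = 5000 × (6080.6 − 20) / (6080.6 + 5000 − 2 × 20) = 5000 × 6060.6 / 11040.6 ≈ 2744.7 mm ≈ 2.74 m.

2.74 m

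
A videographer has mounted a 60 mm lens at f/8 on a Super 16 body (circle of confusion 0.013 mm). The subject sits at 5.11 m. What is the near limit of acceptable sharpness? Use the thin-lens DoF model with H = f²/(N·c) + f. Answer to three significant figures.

Hyperfocal distance H = f²/(N·c) + f = 60²/(8 × 0.013) + 60 = 3600/0.104 + 60 ≈ 34675.4 mm ≈ 34.68 m.
Near limit Dn = s·(H − f)/(H + s − 2f) = 5110 × (34675.4 − 60) / (34675.4 + 5110 − 2 × 60) = 5110 × 34615.4 / 39665.4 ≈ 4459.4 mm ≈ 4.46 m.

4.46 m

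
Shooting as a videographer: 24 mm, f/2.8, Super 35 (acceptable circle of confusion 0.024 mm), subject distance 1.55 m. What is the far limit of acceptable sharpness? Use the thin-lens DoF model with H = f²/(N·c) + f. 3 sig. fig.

Hyperfocal distance H = f²/(N·c) + f = 24²/(2.8 × 0.024) + 24 = 576/0.0672 + 24 ≈ 8595.4 mm ≈ 8.595 m.
Far limit Df = s·(H − f)/(H − s) = 1550 × (8595.4 − 24) / (8595.4 − 1550) = 1550 × 8571.4 / 7045.4 ≈ 1885.7 mm ≈ 1.89 m.

1.89 m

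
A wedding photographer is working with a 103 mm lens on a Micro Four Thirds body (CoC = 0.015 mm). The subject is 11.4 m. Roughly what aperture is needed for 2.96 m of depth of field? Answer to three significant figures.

Write h = H − f = f²/(N·c). The thin-lens limits are Dn = s·h/(h + (s−f)) and Df = s·h/(h − (s−f)), so DoF = Df − Dn = 2·s·(s−f)·h / (h² − (s−f)²).
That is a quadratic in h: DoF·h² − 2·s·(s−f)·h − DoF·(s−f)² = 0 ⇒ h = (s−f)·(s + √(s² + DoF²)) / DoF = 11297 × (11400 + √(11400² + 2960²)) / 2960 = 11297 × (11400 + 11778.0) / 2960 ≈ 88460 mm.
Then N = f²/(c·h) = 103² / (0.015 × 88460) = 10609 / 1326.9 ≈ 8.

f/8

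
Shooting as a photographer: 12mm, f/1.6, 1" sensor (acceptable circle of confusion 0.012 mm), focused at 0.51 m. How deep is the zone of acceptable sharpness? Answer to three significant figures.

68.0 mm

Hyperfocal distance H = f²/(N·c) + f = 12²/(1.6 × 0.012) + 12 = 144/0.0192 + 12 ≈ 7512.0 mm ≈ 7.512 m.
Near limit Dn = s·(H − f)/(H + s − 2f) = 510 × (7512.0 − 12) / (7512.0 + 510 − 2 × 12) = 510 × 7500.0 / 7998.0 ≈ 478.245 mm.
Far limit Df = s·(H − f)/(H − s) = 510 × (7512.0 − 12) / (7512.0 − 510) = 510 × 7500.0 / 7002.0 ≈ 546.272 mm.
Depth of field = Df − Dn = 546.272 − 478.245 ≈ 68.027 mm.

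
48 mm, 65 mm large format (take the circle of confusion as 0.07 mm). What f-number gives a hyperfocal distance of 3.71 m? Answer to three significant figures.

Rearrange H = f²/(N·c) + f for N: N = f² / ((H − f)·c).
N = 48² / ((3710 − 48) × 0.07) = 2304 / 256.3 ≈ 8.99.

f/8.99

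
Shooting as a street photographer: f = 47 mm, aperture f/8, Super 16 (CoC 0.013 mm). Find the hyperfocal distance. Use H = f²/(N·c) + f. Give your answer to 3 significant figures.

21.3 m

Hyperfocal distance H = f²/(N·c) + f = 47²/(8 × 0.013) + 47 = 2209/0.104 + 47 ≈ 21287.4 mm ≈ 21.3 m.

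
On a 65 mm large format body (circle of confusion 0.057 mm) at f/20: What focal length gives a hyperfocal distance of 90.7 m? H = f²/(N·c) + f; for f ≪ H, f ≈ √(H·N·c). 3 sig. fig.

From H = f²/(N·c) + f, with f ≪ H: f ≈ √(H·N·c) = √(90700 × 20 × 0.057) = √103398 ≈ 321.6 mm.
Exact: f² + N·c·f − N·c·H = 0 ⇒ f = (−N·c + √((N·c)² + 4·N·c·H))/2 = (−1.14 + √413593)/2 ≈ 320.99 mm ≈ 321 mm.

321 mm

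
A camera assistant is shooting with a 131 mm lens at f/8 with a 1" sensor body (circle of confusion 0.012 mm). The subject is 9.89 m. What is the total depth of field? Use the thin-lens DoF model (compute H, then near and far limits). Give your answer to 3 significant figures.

Hyperfocal distance H = f²/(N·c) + f = 131²/(8 × 0.012) + 131 = 17161/0.096 + 131 ≈ 178891.4 mm ≈ 178.9 m.
Near limit Dn = s·(H − f)/(H + s − 2f) = 9890 × (178891.4 − 131) / (178891.4 + 9890 − 2 × 131) = 9890 × 178760.4 / 188519.4 ≈ 9378.0 mm.
Far limit Df = s·(H − f)/(H − s) = 9890 × (178891.4 − 131) / (178891.4 − 9890) = 9890 × 178760.4 / 169001.4 ≈ 10461.1 mm.
Depth of field = Df − Dn = 10461.1 − 9378.0 ≈ 1083.1 mm ≈ 1.08 m.

1.08 m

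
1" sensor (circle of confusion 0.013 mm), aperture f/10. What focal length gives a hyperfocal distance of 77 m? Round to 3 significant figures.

100 mm

From H = f²/(N·c) + f, with f ≪ H: f ≈ √(H·N·c) = √(77000 × 10 × 0.013) = √10010 ≈ 100.0 mm.
The +f correction barely moves this — solving exactly, f² + N·c·f − N·c·H = 0 ⇒ f = (−N·c + √((N·c)² + 4·N·c·H))/2 = (−0.13 + √40040)/2 ≈ 99.985 mm, so f ≈ 100 mm.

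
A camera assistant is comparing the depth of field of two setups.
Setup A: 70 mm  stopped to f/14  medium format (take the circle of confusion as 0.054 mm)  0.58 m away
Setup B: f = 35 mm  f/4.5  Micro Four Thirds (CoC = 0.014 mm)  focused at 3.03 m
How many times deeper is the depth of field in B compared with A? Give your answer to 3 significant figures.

10.4

Setup A: H = 70²/(14×0.054) + 70 ≈ 6551.5 mm; DoF = Df − Dn = 629.535 − 537.691 ≈ 91.844 mm.
Setup B: H = 35²/(4.5×0.014) + 35 ≈ 19479.4 mm; DoF = Df − Dn = 3581.68 − 2625.58 ≈ 956.10 mm.
Ratio = 956.10 / 91.844 ≈ 10.4.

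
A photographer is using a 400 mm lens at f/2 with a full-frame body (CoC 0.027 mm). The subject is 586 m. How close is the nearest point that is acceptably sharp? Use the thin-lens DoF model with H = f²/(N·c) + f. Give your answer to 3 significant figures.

489 m

Hyperfocal distance H = f²/(N·c) + f = 400²/(2 × 0.027) + 400 = 160000/0.054 + 400 ≈ 2963363.0 mm ≈ 2963 m.
Near limit Dn = s·(H − f)/(H + s − 2f) = 586000 × (2963363.0 − 400) / (2963363.0 + 586000 − 2 × 400) = 586000 × 2962963.0 / 3548563.0 ≈ 489296 mm ≈ 489 m.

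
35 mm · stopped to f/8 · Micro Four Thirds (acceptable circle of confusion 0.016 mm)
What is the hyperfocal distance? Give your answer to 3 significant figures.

9.61 m

Hyperfocal distance H = f²/(N·c) + f = 35²/(8 × 0.016) + 35 = 1225/0.128 + 35 ≈ 9605.3 mm ≈ 9.61 m.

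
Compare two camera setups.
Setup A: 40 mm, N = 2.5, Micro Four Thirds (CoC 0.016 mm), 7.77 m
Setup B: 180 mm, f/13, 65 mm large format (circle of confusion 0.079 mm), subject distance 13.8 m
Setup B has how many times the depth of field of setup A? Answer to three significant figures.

4.69

Setup A: H = 40²/(2.5×0.016) + 40 ≈ 40040.0 mm; DoF = Df − Dn = 9631.2 − 6511.6 ≈ 3119.6 mm.
Setup B: H = 180²/(13×0.079) + 180 ≈ 31728.2 mm; DoF = Df − Dn = 24284 − 9639 ≈ 14645 mm.
Ratio = 14645 / 3119.6 ≈ 4.69.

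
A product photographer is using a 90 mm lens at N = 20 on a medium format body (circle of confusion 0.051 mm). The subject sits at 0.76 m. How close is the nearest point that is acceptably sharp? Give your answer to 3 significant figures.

0.701 m

Hyperfocal distance H = f²/(N·c) + f = 90²/(20 × 0.051) + 90 = 8100/1.02 + 90 ≈ 8031.2 mm ≈ 8.031 m.
Near limit Dn = s·(H − f)/(H + s − 2f) = 760 × (8031.2 − 90) / (8031.2 + 760 − 2 × 90) = 760 × 7941.2 / 8611.2 ≈ 700.87 mm ≈ 0.701 m.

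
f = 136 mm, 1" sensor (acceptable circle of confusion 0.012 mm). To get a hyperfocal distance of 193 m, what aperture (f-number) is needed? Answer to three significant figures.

Rearrange H = f²/(N·c) + f for N: N = f² / ((H − f)·c).
N = 136² / ((193000 − 136) × 0.012) = 18496 / 2314 ≈ 7.99.

f/7.99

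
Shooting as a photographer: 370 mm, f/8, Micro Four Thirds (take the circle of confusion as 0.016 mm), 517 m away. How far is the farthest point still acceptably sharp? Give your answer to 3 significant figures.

1000 m

Hyperfocal distance H = f²/(N·c) + f = 370²/(8 × 0.016) + 370 = 136900/0.128 + 370 ≈ 1069901.2 mm ≈ 1070 m.
Far limit Df = s·(H − f)/(H − s) = 517000 × (1069901.2 − 370) / (1069901.2 − 517000) = 517000 × 1069531.2 / 552901.2 ≈ 1000084 mm ≈ 1000 m.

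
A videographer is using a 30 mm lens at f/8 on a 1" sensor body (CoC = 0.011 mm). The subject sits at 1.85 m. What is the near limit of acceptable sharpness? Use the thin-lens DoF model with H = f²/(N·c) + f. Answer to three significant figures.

1.57 m

Hyperfocal distance H = f²/(N·c) + f = 30²/(8 × 0.011) + 30 = 900/0.088 + 30 ≈ 10257.3 mm ≈ 10.26 m.
Near limit Dn = s·(H − f)/(H + s − 2f) = 1850 × (10257.3 − 30) / (10257.3 + 1850 − 2 × 30) = 1850 × 10227.3 / 12047.3 ≈ 1570.5 mm ≈ 1.57 m.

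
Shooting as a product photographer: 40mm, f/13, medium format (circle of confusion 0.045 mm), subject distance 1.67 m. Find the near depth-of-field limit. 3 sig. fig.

Hyperfocal distance H = f²/(N·c) + f = 40²/(13 × 0.045) + 40 = 1600/0.585 + 40 ≈ 2775.0 mm ≈ 2.775 m.
Near limit Dn = s·(H − f)/(H + s − 2f) = 1670 × (2775.0 − 40) / (2775.0 + 1670 − 2 × 40) = 1670 × 2735.0 / 4365.0 ≈ 1046.4 mm ≈ 1.05 m.

1.05 m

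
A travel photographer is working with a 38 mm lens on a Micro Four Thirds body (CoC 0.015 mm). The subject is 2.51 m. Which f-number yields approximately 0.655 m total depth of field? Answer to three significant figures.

Write h = H − f = f²/(N·c). The thin-lens limits are Dn = s·h/(h + (s−f)) and Df = s·h/(h − (s−f)), so DoF = Df − Dn = 2·s·(s−f)·h / (h² − (s−f)²).
That is a quadratic in h: DoF·h² − 2·s·(s−f)·h − DoF·(s−f)² = 0 ⇒ h = (s−f)·(s + √(s² + DoF²)) / DoF = 2472 × (2510 + √(2510² + 655²)) / 655 = 2472 × (2510 + 2594.06) / 655 ≈ 19263 mm.
Then N = f²/(c·h) = 38² / (0.015 × 19263) = 1444 / 288.94 ≈ 5.

f/5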